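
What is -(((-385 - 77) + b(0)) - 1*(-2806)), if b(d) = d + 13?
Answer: -2357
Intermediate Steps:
b(d) = 13 + d
-(((-385 - 77) + b(0)) - 1*(-2806)) = -(((-385 - 77) + (13 + 0)) - 1*(-2806)) = -((-462 + 13) + 2806) = -(-449 + 2806) = -1*2357 = -2357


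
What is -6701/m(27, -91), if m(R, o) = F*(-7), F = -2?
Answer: -6701/14 ≈ -478.64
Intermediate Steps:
m(R, o) = 14 (m(R, o) = -2*(-7) = 14)
-6701/m(27, -91) = -6701/14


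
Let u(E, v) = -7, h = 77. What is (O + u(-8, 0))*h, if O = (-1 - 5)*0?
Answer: -539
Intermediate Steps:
O = 0 (O = -6*0 = 0)
(O + u(-8, 0))*h = (0 - 7)*77 = -7*77 = -539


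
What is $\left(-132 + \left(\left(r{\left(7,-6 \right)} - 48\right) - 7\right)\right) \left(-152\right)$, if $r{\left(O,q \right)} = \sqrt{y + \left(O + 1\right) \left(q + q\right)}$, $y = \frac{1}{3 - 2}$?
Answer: $28424 - 152 i \sqrt{95} \approx 28424.0 - 1481.5 i$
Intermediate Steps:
$y = 1$ ($y = 1^{-1} = 1$)
$r{\left(O,q \right)} = \sqrt{1 + 2 q \left(1 + O\right)}$ ($r{\left(O,q \right)} = \sqrt{1 + \left(O + 1\right) \left(q + q\right)} = \sqrt{1 + \left(1 + O\right) 2 q} = \sqrt{1 + 2 q \left(1 + O\right)}$)
$\left(-132 + \left(\left(r{\left(7,-6 \right)} - 48\right) - 7\right)\right) \left(-152\right) = \left(-132 - \left(55 - \sqrt{1 + 2 \left(-6\right) + 2 \cdot 7 \left(-6\right)}\right)\right) \left(-152\right) = \left(-132 - \left(55 - \sqrt{1 - 12 - 84}\right)\right) \left(-152\right) = \left(-132 - \left(55 - i \sqrt{95}\right)\right) \left(-152\right) = \left(-187 + i \sqrt{95}\right) \left(-152\right) = 28424 - 152 i \sqrt{95}$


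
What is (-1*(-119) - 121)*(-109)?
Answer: 218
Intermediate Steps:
(-1*(-119) - 121)*(-109) = (119 - 121)*(-109) = -2*(-109) = 218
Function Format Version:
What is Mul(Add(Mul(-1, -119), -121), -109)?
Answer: 218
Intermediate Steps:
Mul(Add(Mul(-1, -119), -121), -109) = Mul(Add(119, -121), -109) = Mul(-2, -109) = 218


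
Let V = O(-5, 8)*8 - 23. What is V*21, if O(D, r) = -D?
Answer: 357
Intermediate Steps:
V = 17 (V = -1*(-5)*8 - 23 = 5*8 - 23 = 40 - 23 = 17)
V*21 = 17*21 = 357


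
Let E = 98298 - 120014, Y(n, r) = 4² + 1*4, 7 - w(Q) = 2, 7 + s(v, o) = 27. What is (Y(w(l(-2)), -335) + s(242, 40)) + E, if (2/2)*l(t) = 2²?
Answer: -21676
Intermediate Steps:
s(v, o) = 20 (s(v, o) = -7 + 27 = 20)
l(t) = 4 (l(t) = 2² = 4)
w(Q) = 5 (w(Q) = 7 - 1*2 = 7 - 2 = 5)
Y(n, r) = 20 (Y(n, r) = 16 + 4 = 20)
E = -21716
(Y(w(l(-2)), -335) + s(242, 40)) + E = (20 + 20) - 21716 = 40 - 21716 = -21676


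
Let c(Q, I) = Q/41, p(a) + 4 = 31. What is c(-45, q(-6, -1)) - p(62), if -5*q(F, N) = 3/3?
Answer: -1152/41 ≈ -28.098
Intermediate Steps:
q(F, N) = -⅕ (q(F, N) = -3/(5*3) = -⅕*1 = -⅕)
p(a) = 27 (p(a) = -4 + 31 = 27)
c(Q, I) = Q/41 (c(Q, I) = Q*(1/41) = Q/41)
c(-45, q(-6, -1)) - p(62) = (1/41)*(-45) - 1*27 = -45/41 - 27 = -1152/41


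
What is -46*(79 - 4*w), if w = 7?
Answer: -2346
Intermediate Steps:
-46*(79 - 4*w) = -46*(79 - 4*7) = -46*(79 - 28) = -46*51 = -2346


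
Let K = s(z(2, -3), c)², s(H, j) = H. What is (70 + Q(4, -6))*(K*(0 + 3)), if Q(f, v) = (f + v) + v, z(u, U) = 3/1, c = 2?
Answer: 1674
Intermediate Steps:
z(u, U) = 3 (z(u, U) = 3*1 = 3)
Q(f, v) = f + 2*v
K = 9 (K = 3² = 9)
(70 + Q(4, -6))*(K*(0 + 3)) = (70 + (4 + 2*(-6)))*(9*(0 + 3)) = (70 + (4 - 12))*(9*3) = (70 - 8)*27 = 62*27 = 1674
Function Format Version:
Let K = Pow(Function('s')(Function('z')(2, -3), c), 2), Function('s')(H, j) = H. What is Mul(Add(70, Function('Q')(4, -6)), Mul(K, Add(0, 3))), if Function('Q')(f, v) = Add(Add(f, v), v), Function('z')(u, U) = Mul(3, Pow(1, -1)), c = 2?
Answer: 1674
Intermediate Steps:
Function('z')(u, U) = 3 (Function('z')(u, U) = Mul(3, 1) = 3)
Function('Q')(f, v) = Add(f, Mul(2, v))
K = 9 (K = Pow(3, 2) = 9)
Mul(Add(70, Function('Q')(4, -6)), Mul(K, Add(0, 3))) = Mul(Add(70, Add(4, Mul(2, -6))), Mul(9, Add(0, 3))) = Mul(Add(70, Add(4, -12)), Mul(9, 3)) = Mul(Add(70, -8), 27) = Mul(62, 27) = 1674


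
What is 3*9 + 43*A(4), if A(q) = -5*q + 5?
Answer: -618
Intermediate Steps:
A(q) = 5 - 5*q
3*9 + 43*A(4) = 3*9 + 43*(5 - 5*4) = 27 + 43*(5 - 20) = 27 + 43*(-15) = 27 - 645 = -618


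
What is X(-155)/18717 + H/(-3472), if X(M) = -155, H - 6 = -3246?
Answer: 7513115/8123178 ≈ 0.92490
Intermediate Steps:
H = -3240 (H = 6 - 3246 = -3240)
X(-155)/18717 + H/(-3472) = -155/18717 - 3240/(-3472) = -155*1/18717 - 3240*(-1/3472) = -155/18717 + 405/434 = 7513115/8123178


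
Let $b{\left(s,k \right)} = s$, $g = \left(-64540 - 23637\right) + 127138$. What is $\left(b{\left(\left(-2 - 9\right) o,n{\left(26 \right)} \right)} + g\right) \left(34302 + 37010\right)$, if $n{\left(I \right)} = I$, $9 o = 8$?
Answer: $\frac{24999206032}{9} \approx 2.7777 \cdot 10^{9}$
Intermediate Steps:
$o = \frac{8}{9}$ ($o = \frac{1}{9} \cdot 8 = \frac{8}{9} \approx 0.88889$)
$g = 38961$ ($g = -88177 + 127138 = 38961$)
$\left(b{\left(\left(-2 - 9\right) o,n{\left(26 \right)} \right)} + g\right) \left(34302 + 37010\right) = \left(\left(-2 - 9\right) \frac{8}{9} + 38961\right) \left(34302 + 37010\right) = \left(\left(-11\right) \frac{8}{9} + 38961\right) 71312 = \left(- \frac{88}{9} + 38961\right) 71312 = \frac{350561}{9} \cdot 71312 = \frac{24999206032}{9}$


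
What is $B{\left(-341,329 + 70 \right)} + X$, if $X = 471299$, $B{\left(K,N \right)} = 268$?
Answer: $471567$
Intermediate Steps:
$B{\left(-341,329 + 70 \right)} + X = 268 + 471299 = 471567$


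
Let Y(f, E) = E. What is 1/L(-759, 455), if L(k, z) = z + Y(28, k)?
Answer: -1/304 ≈ -0.0032895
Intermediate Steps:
L(k, z) = k + z (L(k, z) = z + k = k + z)
1/L(-759, 455) = 1/(-759 + 455) = 1/(-304) = -1/304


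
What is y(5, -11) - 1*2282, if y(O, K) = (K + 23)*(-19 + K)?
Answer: -2642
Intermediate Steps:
y(O, K) = (-19 + K)*(23 + K) (y(O, K) = (23 + K)*(-19 + K) = (-19 + K)*(23 + K))
y(5, -11) - 1*2282 = (-437 + (-11)² + 4*(-11)) - 1*2282 = (-437 + 121 - 44) - 2282 = -360 - 2282 = -2642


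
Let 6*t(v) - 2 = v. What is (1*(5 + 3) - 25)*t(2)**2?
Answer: -68/9 ≈ -7.5556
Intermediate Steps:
t(v) = 1/3 + v/6
(1*(5 + 3) - 25)*t(2)**2 = (1*(5 + 3) - 25)*(1/3 + (1/6)*2)**2 = (1*8 - 25)*(1/3 + 1/3)**2 = (8 - 25)*(2/3)**2 = -17*4/9 = -68/9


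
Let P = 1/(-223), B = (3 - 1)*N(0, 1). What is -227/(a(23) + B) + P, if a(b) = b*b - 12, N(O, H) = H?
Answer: -51140/115737 ≈ -0.44186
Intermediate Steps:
a(b) = -12 + b**2 (a(b) = b**2 - 12 = -12 + b**2)
B = 2 (B = (3 - 1)*1 = 2*1 = 2)
P = -1/223 ≈ -0.0044843
-227/(a(23) + B) + P = -227/((-12 + 23**2) + 2) - 1/223 = -227/((-12 + 529) + 2) - 1/223 = -227/(517 + 2) - 1/223 = -227/519 - 1/223 = -51140/115737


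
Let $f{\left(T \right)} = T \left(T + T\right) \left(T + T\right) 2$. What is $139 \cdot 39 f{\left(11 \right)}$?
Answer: $57722808$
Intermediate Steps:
$f{\left(T \right)} = 8 T^{3}$ ($f{\left(T \right)} = T 2 T 2 T 2 = T 4 T^{2} \cdot 2 = 4 T^{3} \cdot 2 = 8 T^{3}$)
$139 \cdot 39 f{\left(11 \right)} = 139 \cdot 39 \cdot 8 \cdot 11^{3} = 5421 \cdot 8 \cdot 1331 = 5421 \cdot 10648 = 57722808$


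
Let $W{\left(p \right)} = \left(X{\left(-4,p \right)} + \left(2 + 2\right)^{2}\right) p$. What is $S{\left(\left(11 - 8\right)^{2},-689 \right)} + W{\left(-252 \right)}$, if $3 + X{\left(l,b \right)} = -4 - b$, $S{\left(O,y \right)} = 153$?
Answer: $-65619$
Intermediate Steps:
$X{\left(l,b \right)} = -7 - b$ ($X{\left(l,b \right)} = -3 - \left(4 + b\right) = -7 - b$)
$W{\left(p \right)} = p \left(9 - p\right)$ ($W{\left(p \right)} = \left(\left(-7 - p\right) + \left(2 + 2\right)^{2}\right) p = \left(\left(-7 - p\right) + 4^{2}\right) p = \left(\left(-7 - p\right) + 16\right) p = \left(9 - p\right) p = p \left(9 - p\right)$)
$S{\left(\left(11 - 8\right)^{2},-689 \right)} + W{\left(-252 \right)} = 153 - 252 \left(9 - -252\right) = 153 - 252 \left(9 + 252\right) = 153 - 65772 = -65619$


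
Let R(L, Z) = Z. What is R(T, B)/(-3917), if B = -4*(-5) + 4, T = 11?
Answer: -24/3917 ≈ -0.0061271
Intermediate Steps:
B = 24 (B = 20 + 4 = 24)
R(T, B)/(-3917) = 24/(-3917) = 24*(-1/3917) = -24/3917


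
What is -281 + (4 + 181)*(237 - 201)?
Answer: 6379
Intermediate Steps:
-281 + (4 + 181)*(237 - 201) = -281 + 185*36 = -281 + 6660 = 6379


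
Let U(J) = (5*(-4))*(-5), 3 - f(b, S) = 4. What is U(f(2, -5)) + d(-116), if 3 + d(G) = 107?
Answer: 204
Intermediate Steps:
f(b, S) = -1 (f(b, S) = 3 - 1*4 = 3 - 4 = -1)
U(J) = 100 (U(J) = -20*(-5) = 100)
d(G) = 104 (d(G) = -3 + 107 = 104)
U(f(2, -5)) + d(-116) = 100 + 104 = 204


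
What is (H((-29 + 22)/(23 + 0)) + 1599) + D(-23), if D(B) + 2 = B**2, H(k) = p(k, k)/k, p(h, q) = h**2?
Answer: 48891/23 ≈ 2125.7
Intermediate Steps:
H(k) = k (H(k) = k**2/k = k)
D(B) = -2 + B**2
(H((-29 + 22)/(23 + 0)) + 1599) + D(-23) = ((-29 + 22)/(23 + 0) + 1599) + (-2 + (-23)**2) = (-7/23 + 1599) + (-2 + 529) = (-7*1/23 + 1599) + 527 = (-7/23 + 1599) + 527 = 36770/23 + 527 = 48891/23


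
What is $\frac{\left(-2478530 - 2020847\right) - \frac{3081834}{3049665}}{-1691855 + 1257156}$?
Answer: $\frac{4573865213513}{441895441945} \approx 10.351$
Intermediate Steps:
$\frac{\left(-2478530 - 2020847\right) - \frac{3081834}{3049665}}{-1691855 + 1257156} = \frac{-4499377 - \frac{1027278}{1016555}}{-434699} = \left(-4499377 - \frac{1027278}{1016555}\right) \left(- \frac{1}{434699}\right) = \left(- \frac{4573865213513}{1016555}\right) \left(- \frac{1}{434699}\right) = \frac{4573865213513}{441895441945}$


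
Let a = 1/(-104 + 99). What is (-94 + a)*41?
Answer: -19311/5 ≈ -3862.2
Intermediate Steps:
a = -⅕ (a = 1/(-5) = -⅕ ≈ -0.20000)
(-94 + a)*41 = (-94 - ⅕)*41 = -471/5*41 = -19311/5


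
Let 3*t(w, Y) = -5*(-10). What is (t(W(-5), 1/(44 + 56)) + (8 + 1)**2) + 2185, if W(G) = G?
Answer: 6848/3 ≈ 2282.7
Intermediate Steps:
t(w, Y) = 50/3 (t(w, Y) = (-5*(-10))/3 = (1/3)*50 = 50/3)
(t(W(-5), 1/(44 + 56)) + (8 + 1)**2) + 2185 = (50/3 + (8 + 1)**2) + 2185 = (50/3 + 9**2) + 2185 = (50/3 + 81) + 2185 = 293/3 + 2185 = 6848/3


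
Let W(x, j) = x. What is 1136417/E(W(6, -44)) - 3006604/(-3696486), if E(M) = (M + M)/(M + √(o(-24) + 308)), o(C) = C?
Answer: 2100377771935/3696486 + 1136417*√71/6 ≈ 2.1641e+6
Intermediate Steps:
E(M) = 2*M/(M + 2*√71) (E(M) = (M + M)/(M + √(-24 + 308)) = (2*M)/(M + √284) = (2*M)/(M + 2*√71) = 2*M/(M + 2*√71))
1136417/E(W(6, -44)) - 3006604/(-3696486) = 1136417/((2*6/(6 + 2*√71))) - 3006604/(-3696486) = 1136417/((12/(6 + 2*√71))) - 3006604*(-1/3696486) = 1136417*(½ + √71/6) + 1503302/1848243 = (1136417/2 + 1136417*√71/6) + 1503302/1848243 = 2100377771935/3696486 + 1136417*√71/6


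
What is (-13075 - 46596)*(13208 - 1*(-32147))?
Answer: -2706378205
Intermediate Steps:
(-13075 - 46596)*(13208 - 1*(-32147)) = -59671*(13208 + 32147) = -59671*45355 = -2706378205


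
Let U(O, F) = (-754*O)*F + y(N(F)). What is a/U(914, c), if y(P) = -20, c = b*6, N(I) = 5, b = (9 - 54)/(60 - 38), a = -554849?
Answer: -6103339/93035840 ≈ -0.065602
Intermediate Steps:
b = -45/22 ≈ -2.0455
c = -135/11 (c = -45/22*6 = -135/11 ≈ -12.273)
U(O, F) = -20 - 754*F*O (U(O, F) = (-754*O)*F - 20 = -754*F*O - 20 = -20 - 754*F*O)
a/U(914, c) = -554849/(-20 - 754*(-135/11)*914) = -554849/(-20 + 93036060/11) = -554849/93035840/11 = -554849*11/93035840 = -6103339/93035840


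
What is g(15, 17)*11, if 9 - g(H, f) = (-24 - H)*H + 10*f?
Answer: 4664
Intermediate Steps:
g(H, f) = 9 - 10*f - H*(-24 - H) (g(H, f) = 9 - ((-24 - H)*H + 10*f) = 9 - (H*(-24 - H) + 10*f) = 9 - (10*f + H*(-24 - H)) = 9 + (-10*f - H*(-24 - H)) = 9 - 10*f - H*(-24 - H))
g(15, 17)*11 = (9 + 15**2 - 10*17 + 24*15)*11 = (9 + 225 - 170 + 360)*11 = 424*11 = 4664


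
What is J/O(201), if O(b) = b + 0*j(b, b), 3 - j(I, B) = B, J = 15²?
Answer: 75/67 ≈ 1.1194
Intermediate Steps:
J = 225
j(I, B) = 3 - B
O(b) = b (O(b) = b + 0*(3 - b) = b + 0 = b)
J/O(201) = 225/201 = 225*(1/201) = 75/67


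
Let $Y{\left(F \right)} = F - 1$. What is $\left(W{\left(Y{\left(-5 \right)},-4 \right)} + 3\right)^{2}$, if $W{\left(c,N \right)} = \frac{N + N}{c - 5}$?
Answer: $\frac{1681}{121} \approx 13.893$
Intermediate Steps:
$Y{\left(F \right)} = -1 + F$ ($Y{\left(F \right)} = F - 1 = -1 + F$)
$W{\left(c,N \right)} = \frac{2 N}{-5 + c}$
$\left(W{\left(Y{\left(-5 \right)},-4 \right)} + 3\right)^{2} = \left(2 \left(-4\right) \frac{1}{-5 - 6} + 3\right)^{2} = \left(2 \left(-4\right) \frac{1}{-11} + 3\right)^{2} = \left(2 \left(-4\right) \left(- \frac{1}{11}\right) + 3\right)^{2} = \left(\frac{8}{11} + 3\right)^{2} = \left(\frac{41}{11}\right)^{2} = \frac{1681}{121}$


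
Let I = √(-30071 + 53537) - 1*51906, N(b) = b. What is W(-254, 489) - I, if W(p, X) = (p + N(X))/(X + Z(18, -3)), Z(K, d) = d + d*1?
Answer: 25070833/483 - √23466 ≈ 51753.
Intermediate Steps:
Z(K, d) = 2*d (Z(K, d) = d + d = 2*d)
I = -51906 + √23466 (I = √23466 - 51906 = -51906 + √23466 ≈ -51753.)
W(p, X) = (X + p)/(-6 + X) (W(p, X) = (p + X)/(X + 2*(-3)) = (X + p)/(X - 6) = (X + p)/(-6 + X))
W(-254, 489) - I = (489 - 254)/(-6 + 489) - (-51906 + √23466) = 235/483 + (51906 - √23466) = 25070833/483 - √23466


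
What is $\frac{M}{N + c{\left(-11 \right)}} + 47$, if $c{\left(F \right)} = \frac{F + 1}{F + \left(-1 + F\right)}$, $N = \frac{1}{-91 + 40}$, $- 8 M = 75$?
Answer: $\frac{95137}{3896} \approx 24.419$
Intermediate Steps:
$M = - \frac{75}{8}$ ($M = \left(- \frac{1}{8}\right) 75 = - \frac{75}{8} \approx -9.375$)
$N = - \frac{1}{51}$ ($N = \frac{1}{-51} = - \frac{1}{51} \approx -0.019608$)
$c{\left(F \right)} = \frac{1 + F}{-1 + 2 F}$
$\frac{M}{N + c{\left(-11 \right)}} + 47 = \frac{1}{- \frac{1}{51} + \frac{1 - 11}{-1 + 2 \left(-11\right)}} \left(- \frac{75}{8}\right) + 47 = \frac{1}{- \frac{1}{51} + \frac{1}{-1 - 22} \left(-10\right)} \left(- \frac{75}{8}\right) + 47 = \frac{1}{- \frac{1}{51} + \frac{1}{-23} \left(-10\right)} \left(- \frac{75}{8}\right) + 47 = \frac{1}{- \frac{1}{51} - - \frac{10}{23}} \left(- \frac{75}{8}\right) + 47 = \frac{1}{- \frac{1}{51} + \frac{10}{23}} \left(- \frac{75}{8}\right) + 47 = \frac{1}{\frac{487}{1173}} \left(- \frac{75}{8}\right) + 47 = \frac{1173}{487} \left(- \frac{75}{8}\right) + 47 = - \frac{87975}{3896} + 47 = \frac{95137}{3896}$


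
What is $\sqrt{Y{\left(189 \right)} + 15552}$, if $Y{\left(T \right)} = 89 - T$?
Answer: $2 \sqrt{3863} \approx 124.31$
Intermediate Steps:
$\sqrt{Y{\left(189 \right)} + 15552} = \sqrt{\left(89 - 189\right) + 15552} = \sqrt{-100 + 15552} = \sqrt{15452} = 2 \sqrt{3863}$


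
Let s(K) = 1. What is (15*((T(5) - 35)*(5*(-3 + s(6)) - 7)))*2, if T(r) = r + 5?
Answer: 12750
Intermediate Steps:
T(r) = 5 + r
(15*((T(5) - 35)*(5*(-3 + s(6)) - 7)))*2 = (15*(((5 + 5) - 35)*(5*(-3 + 1) - 7)))*2 = (15*((10 - 35)*(5*(-2) - 7)))*2 = (15*(-25*(-10 - 7)))*2 = (15*(-25*(-17)))*2 = (15*425)*2 = 6375*2 = 12750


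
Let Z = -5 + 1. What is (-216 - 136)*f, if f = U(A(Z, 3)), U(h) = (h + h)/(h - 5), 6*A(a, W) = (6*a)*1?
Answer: -2816/9 ≈ -312.89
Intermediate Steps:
Z = -4
A(a, W) = a (A(a, W) = ((6*a)*1)/6 = (6*a)/6 = a)
U(h) = 2*h/(-5 + h) (U(h) = (2*h)/(-5 + h) = 2*h/(-5 + h))
f = 8/9 (f = 2*(-4)/(-5 - 4) = 2*(-4)/(-9) = 2*(-4)*(-1/9) = 8/9 ≈ 0.88889)
(-216 - 136)*f = (-216 - 136)*(8/9) = -352*8/9 = -2816/9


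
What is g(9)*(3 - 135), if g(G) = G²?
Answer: -10692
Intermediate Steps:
g(9)*(3 - 135) = 9²*(3 - 135) = 81*(-132) = -10692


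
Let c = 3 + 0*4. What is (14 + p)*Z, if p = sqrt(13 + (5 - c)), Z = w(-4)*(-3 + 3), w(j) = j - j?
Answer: 0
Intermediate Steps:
c = 3 (c = 3 + 0 = 3)
w(j) = 0
Z = 0 (Z = 0*(-3 + 3) = 0*0 = 0)
p = sqrt(15) (p = sqrt(13 + (5 - 1*3)) = sqrt(13 + (5 - 3)) = sqrt(13 + 2) = sqrt(15) ≈ 3.8730)
(14 + p)*Z = (14 + sqrt(15))*0 = 0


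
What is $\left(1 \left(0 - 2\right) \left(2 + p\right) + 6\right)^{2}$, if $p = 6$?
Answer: $100$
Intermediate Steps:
$\left(1 \left(0 - 2\right) \left(2 + p\right) + 6\right)^{2} = \left(1 \left(0 - 2\right) \left(2 + 6\right) + 6\right)^{2} = \left(1 \left(\left(-2\right) 8\right) + 6\right)^{2} = \left(1 \left(-16\right) + 6\right)^{2} = \left(-16 + 6\right)^{2} = \left(-10\right)^{2} = 100$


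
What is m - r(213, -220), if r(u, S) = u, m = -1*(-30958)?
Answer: 30745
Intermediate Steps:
m = 30958
m - r(213, -220) = 30958 - 1*213 = 30958 - 213 = 30745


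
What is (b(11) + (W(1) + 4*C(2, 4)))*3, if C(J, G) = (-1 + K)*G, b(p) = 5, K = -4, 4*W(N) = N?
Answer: -897/4 ≈ -224.25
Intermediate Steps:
W(N) = N/4
C(J, G) = -5*G (C(J, G) = (-1 - 4)*G = -5*G)
(b(11) + (W(1) + 4*C(2, 4)))*3 = (5 + ((1/4)*1 + 4*(-5*4)))*3 = (5 + (1/4 + 4*(-20)))*3 = (5 + (1/4 - 80))*3 = (5 - 319/4)*3 = -299/4*3 = -897/4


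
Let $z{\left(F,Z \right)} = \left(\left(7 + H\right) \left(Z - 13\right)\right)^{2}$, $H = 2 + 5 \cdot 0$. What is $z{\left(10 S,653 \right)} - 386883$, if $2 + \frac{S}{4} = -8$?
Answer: $32790717$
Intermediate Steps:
$S = -40$ ($S = -8 + 4 \left(-8\right) = -8 - 32 = -40$)
$H = 2$ ($H = 2 + 0 = 2$)
$z{\left(F,Z \right)} = \left(-117 + 9 Z\right)^{2}$ ($z{\left(F,Z \right)} = \left(\left(7 + 2\right) \left(Z - 13\right)\right)^{2} = \left(9 \left(-13 + Z\right)\right)^{2} = \left(-117 + 9 Z\right)^{2}$)
$z{\left(10 S,653 \right)} - 386883 = 81 \left(-13 + 653\right)^{2} - 386883 = 81 \cdot 640^{2} - 386883 = 81 \cdot 409600 - 386883 = 33177600 - 386883 = 32790717$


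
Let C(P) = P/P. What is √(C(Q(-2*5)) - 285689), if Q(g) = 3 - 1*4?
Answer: 2*I*√71422 ≈ 534.5*I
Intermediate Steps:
Q(g) = -1 (Q(g) = 3 - 4 = -1)
C(P) = 1
√(C(Q(-2*5)) - 285689) = √(1 - 285689) = √(-285688) = 2*I*√71422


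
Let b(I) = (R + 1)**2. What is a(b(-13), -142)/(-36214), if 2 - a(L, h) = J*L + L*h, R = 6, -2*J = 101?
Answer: -18869/72428 ≈ -0.26052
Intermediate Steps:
J = -101/2 (J = -1/2*101 = -101/2 ≈ -50.500)
b(I) = 49 (b(I) = (6 + 1)**2 = 7**2 = 49)
a(L, h) = 2 + 101*L/2 - L*h (a(L, h) = 2 - (-101*L/2 + L*h) = 2 + (101*L/2 - L*h) = 2 + 101*L/2 - L*h)
a(b(-13), -142)/(-36214) = (2 + (101/2)*49 - 1*49*(-142))/(-36214) = (2 + 4949/2 + 6958)*(-1/36214) = (18869/2)*(-1/36214) = -18869/72428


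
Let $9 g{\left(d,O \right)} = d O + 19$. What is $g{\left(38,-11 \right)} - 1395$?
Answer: $- \frac{4318}{3} \approx -1439.3$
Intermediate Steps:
$g{\left(d,O \right)} = \frac{19}{9} + \frac{O d}{9}$ ($g{\left(d,O \right)} = \frac{d O + 19}{9} = \frac{O d + 19}{9} = \frac{19 + O d}{9} = \frac{19}{9} + \frac{O d}{9}$)
$g{\left(38,-11 \right)} - 1395 = \left(\frac{19}{9} + \frac{1}{9} \left(-11\right) 38\right) - 1395 = \left(\frac{19}{9} - \frac{418}{9}\right) - 1395 = - \frac{133}{3} - 1395 = - \frac{4318}{3}$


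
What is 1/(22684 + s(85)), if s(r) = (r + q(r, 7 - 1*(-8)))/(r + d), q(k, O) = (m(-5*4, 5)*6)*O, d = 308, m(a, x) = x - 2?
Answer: 393/8915167 ≈ 4.4082e-5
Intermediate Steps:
m(a, x) = -2 + x
q(k, O) = 18*O (q(k, O) = ((-2 + 5)*6)*O = (3*6)*O = 18*O)
s(r) = (270 + r)/(308 + r) (s(r) = (r + 18*(7 - 1*(-8)))/(r + 308) = (r + 18*(7 + 8))/(308 + r) = (r + 18*15)/(308 + r) = (r + 270)/(308 + r) = (270 + r)/(308 + r))
1/(22684 + s(85)) = 1/(22684 + (270 + 85)/(308 + 85)) = 1/(22684 + 355/393) = 1/(8915167/393) = 393/8915167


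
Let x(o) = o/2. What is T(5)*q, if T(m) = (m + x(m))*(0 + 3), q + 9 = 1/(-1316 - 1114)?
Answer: -21871/108 ≈ -202.51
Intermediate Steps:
x(o) = o/2
q = -21871/2430 (q = -9 + 1/(-1316 - 1114) = -9 + 1/(-2430) = -9 - 1/2430 = -21871/2430 ≈ -9.0004)
T(m) = 9*m/2 (T(m) = (m + m/2)*(0 + 3) = (3*m/2)*3 = 9*m/2)
T(5)*q = ((9/2)*5)*(-21871/2430) = (45/2)*(-21871/2430) = -21871/108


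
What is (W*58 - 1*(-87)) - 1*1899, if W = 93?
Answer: 3582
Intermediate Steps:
(W*58 - 1*(-87)) - 1*1899 = (93*58 - 1*(-87)) - 1*1899 = (5394 + 87) - 1899 = 5481 - 1899 = 3582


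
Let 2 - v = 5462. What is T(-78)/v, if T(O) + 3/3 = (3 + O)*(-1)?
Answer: -37/2730 ≈ -0.013553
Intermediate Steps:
T(O) = -4 - O (T(O) = -1 + (3 + O)*(-1) = -1 + (-3 - O) = -4 - O)
v = -5460 (v = 2 - 1*5462 = 2 - 5462 = -5460)
T(-78)/v = (-4 - 1*(-78))/(-5460) = (-4 + 78)*(-1/5460) = 74*(-1/5460) = -37/2730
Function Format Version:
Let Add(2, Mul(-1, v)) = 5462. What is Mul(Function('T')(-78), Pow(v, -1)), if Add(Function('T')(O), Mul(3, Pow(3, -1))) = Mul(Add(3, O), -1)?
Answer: Rational(-37, 2730) ≈ -0.013553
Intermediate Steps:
Function('T')(O) = Add(-4, Mul(-1, O)) (Function('T')(O) = Add(-1, Mul(Add(3, O), -1)) = Add(-1, Add(-3, Mul(-1, O))) = Add(-4, Mul(-1, O)))
v = -5460 (v = Add(2, Mul(-1, 5462)) = Add(2, -5462) = -5460)
Mul(Function('T')(-78), Pow(v, -1)) = Mul(Add(-4, Mul(-1, -78)), Pow(-5460, -1)) = Mul(Add(-4, 78), Rational(-1, 5460)) = Mul(74, Rational(-1, 5460)) = Rational(-37, 2730)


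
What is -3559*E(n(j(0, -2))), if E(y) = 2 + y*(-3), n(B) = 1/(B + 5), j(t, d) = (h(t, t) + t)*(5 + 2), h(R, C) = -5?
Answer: -74739/10 ≈ -7473.9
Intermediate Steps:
j(t, d) = -35 + 7*t (j(t, d) = (-5 + t)*(5 + 2) = (-5 + t)*7 = -35 + 7*t)
n(B) = 1/(5 + B)
E(y) = 2 - 3*y
-3559*E(n(j(0, -2))) = -3559*(2 - 3/(5 + (-35 + 7*0))) = -3559*(2 - 3/(5 + (-35 + 0))) = -3559*(2 - 3/(5 - 35)) = -3559*(2 - 3/(-30)) = -3559*(2 - 3*(-1/30)) = -3559*(2 + ⅒) = -3559*21/10 = -74739/10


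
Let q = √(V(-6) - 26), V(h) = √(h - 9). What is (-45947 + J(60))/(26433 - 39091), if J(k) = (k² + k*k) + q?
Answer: 38747/12658 - √(-26 + I*√15)/12658 ≈ 3.061 - 0.00040394*I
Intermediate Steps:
V(h) = √(-9 + h)
q = √(-26 + I*√15) (q = √(√(-9 - 6) - 26) = √(√(-15) - 26) = √(I*√15 - 26) = √(-26 + I*√15) ≈ 0.37873 + 5.1131*I)
J(k) = √(-26 + I*√15) + 2*k² (J(k) = (k² + k*k) + √(-26 + I*√15) = (k² + k²) + √(-26 + I*√15) = 2*k² + √(-26 + I*√15) = √(-26 + I*√15) + 2*k²)
(-45947 + J(60))/(26433 - 39091) = (-45947 + (√(-26 + I*√15) + 2*60²))/(26433 - 39091) = (-45947 + (√(-26 + I*√15) + 2*3600))/(-12658) = (-45947 + (√(-26 + I*√15) + 7200))*(-1/12658) = (-45947 + (7200 + √(-26 + I*√15)))*(-1/12658) = (-38747 + √(-26 + I*√15))*(-1/12658) = 38747/12658 - √(-26 + I*√15)/12658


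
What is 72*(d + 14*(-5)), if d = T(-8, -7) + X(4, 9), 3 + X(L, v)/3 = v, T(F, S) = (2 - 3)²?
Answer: -3672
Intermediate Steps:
T(F, S) = 1 (T(F, S) = (-1)² = 1)
X(L, v) = -9 + 3*v
d = 19 (d = 1 + (-9 + 3*9) = 1 + (-9 + 27) = 1 + 18 = 19)
72*(d + 14*(-5)) = 72*(19 + 14*(-5)) = 72*(19 - 70) = 72*(-51) = -3672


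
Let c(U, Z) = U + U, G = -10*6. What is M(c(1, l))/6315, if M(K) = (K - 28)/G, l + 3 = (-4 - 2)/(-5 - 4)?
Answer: 13/189450 ≈ 6.8620e-5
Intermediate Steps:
G = -60
l = -7/3 (l = -3 + (-4 - 2)/(-5 - 4) = -3 - 6/(-9) = -3 - 6*(-⅑) = -3 + ⅔ = -7/3 ≈ -2.3333)
c(U, Z) = 2*U
M(K) = 7/15 - K/60 (M(K) = (K - 28)/(-60) = (-28 + K)*(-1/60) = 7/15 - K/60)
M(c(1, l))/6315 = (7/15 - 1/30)/6315 = (7/15 - 1/60*2)*(1/6315) = (7/15 - 1/30)*(1/6315) = (13/30)*(1/6315) = 13/189450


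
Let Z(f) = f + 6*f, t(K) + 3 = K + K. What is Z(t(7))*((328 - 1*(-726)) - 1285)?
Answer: -17787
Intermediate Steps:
t(K) = -3 + 2*K (t(K) = -3 + (K + K) = -3 + 2*K)
Z(f) = 7*f
Z(t(7))*((328 - 1*(-726)) - 1285) = (7*(-3 + 2*7))*((328 - 1*(-726)) - 1285) = (7*(-3 + 14))*((328 + 726) - 1285) = (7*11)*(1054 - 1285) = 77*(-231) = -17787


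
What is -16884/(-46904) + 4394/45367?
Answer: 243018151/531973442 ≈ 0.45682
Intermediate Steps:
-16884/(-46904) + 4394/45367 = -16884*(-1/46904) + 4394*(1/45367) = 4221/11726 + 4394/45367 = 243018151/531973442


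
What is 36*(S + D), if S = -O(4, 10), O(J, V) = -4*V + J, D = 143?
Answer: 6444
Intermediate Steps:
O(J, V) = J - 4*V
S = 36 (S = -(4 - 4*10) = -(4 - 40) = -1*(-36) = 36)
36*(S + D) = 36*(36 + 143) = 36*179 = 6444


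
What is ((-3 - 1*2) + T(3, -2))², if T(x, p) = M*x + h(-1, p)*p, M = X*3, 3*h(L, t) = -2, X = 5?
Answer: 15376/9 ≈ 1708.4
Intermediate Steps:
h(L, t) = -⅔ (h(L, t) = (⅓)*(-2) = -⅔)
M = 15 (M = 5*3 = 15)
T(x, p) = 15*x - 2*p/3
((-3 - 1*2) + T(3, -2))² = ((-3 - 1*2) + (15*3 - ⅔*(-2)))² = ((-3 - 2) + (45 + 4/3))² = (-5 + 139/3)² = (124/3)² = 15376/9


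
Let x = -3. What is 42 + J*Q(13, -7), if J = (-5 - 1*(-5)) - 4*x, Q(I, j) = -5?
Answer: -18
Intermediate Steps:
J = 12 (J = (-5 - 1*(-5)) - 4*(-3) = (-5 + 5) + 12 = 0 + 12 = 12)
42 + J*Q(13, -7) = 42 + 12*(-5) = 42 - 60 = -18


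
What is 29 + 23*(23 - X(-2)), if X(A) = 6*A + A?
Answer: 880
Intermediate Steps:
X(A) = 7*A
29 + 23*(23 - X(-2)) = 29 + 23*(23 - 7*(-2)) = 29 + 23*(23 - 1*(-14)) = 29 + 23*(23 + 14) = 29 + 23*37 = 29 + 851 = 880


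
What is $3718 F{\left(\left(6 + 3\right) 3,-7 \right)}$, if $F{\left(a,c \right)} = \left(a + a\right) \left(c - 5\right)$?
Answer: $-2409264$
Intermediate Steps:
$F{\left(a,c \right)} = 2 a \left(-5 + c\right)$
$3718 F{\left(\left(6 + 3\right) 3,-7 \right)} = 3718 \cdot 2 \left(6 + 3\right) 3 \left(-5 - 7\right) = 3718 \cdot 2 \cdot 9 \cdot 3 \left(-12\right) = 3718 \cdot 2 \cdot 27 \left(-12\right) = 3718 \left(-648\right) = -2409264$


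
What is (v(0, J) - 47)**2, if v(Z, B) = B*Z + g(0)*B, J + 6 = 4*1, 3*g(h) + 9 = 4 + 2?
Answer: 2025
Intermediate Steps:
g(h) = -1 (g(h) = -3 + (4 + 2)/3 = -3 + (1/3)*6 = -3 + 2 = -1)
J = -2 (J = -6 + 4*1 = -6 + 4 = -2)
v(Z, B) = -B + B*Z (v(Z, B) = B*Z - B = -B + B*Z)
(v(0, J) - 47)**2 = (-2*(-1 + 0) - 47)**2 = (-2*(-1) - 47)**2 = (2 - 47)**2 = (-45)**2 = 2025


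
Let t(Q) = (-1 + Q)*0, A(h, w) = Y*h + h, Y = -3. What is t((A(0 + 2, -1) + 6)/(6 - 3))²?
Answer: 0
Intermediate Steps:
A(h, w) = -2*h (A(h, w) = -3*h + h = -2*h)
t(Q) = 0
t((A(0 + 2, -1) + 6)/(6 - 3))² = 0² = 0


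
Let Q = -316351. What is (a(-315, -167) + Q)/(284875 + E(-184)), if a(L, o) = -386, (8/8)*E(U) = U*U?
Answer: -316737/318731 ≈ -0.99374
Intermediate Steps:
E(U) = U² (E(U) = U*U = U²)
(a(-315, -167) + Q)/(284875 + E(-184)) = (-386 - 316351)/(284875 + (-184)²) = -316737/(284875 + 33856) = -316737/318731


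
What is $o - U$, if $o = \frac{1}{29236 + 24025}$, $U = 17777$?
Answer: $- \frac{946820796}{53261} \approx -17777.0$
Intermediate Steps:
$o = \frac{1}{53261} \approx 1.8775 \cdot 10^{-5}$
$o - U = \frac{1}{53261} - 17777 = - \frac{946820796}{53261}$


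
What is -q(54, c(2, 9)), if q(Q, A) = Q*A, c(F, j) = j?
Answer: -486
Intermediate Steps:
q(Q, A) = A*Q
-q(54, c(2, 9)) = -9*54 = -1*486 = -486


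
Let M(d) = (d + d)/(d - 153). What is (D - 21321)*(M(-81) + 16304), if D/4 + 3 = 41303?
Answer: 30496736719/13 ≈ 2.3459e+9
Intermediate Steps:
D = 165200 (D = -12 + 4*41303 = -12 + 165212 = 165200)
M(d) = 2*d/(-153 + d) (M(d) = (2*d)/(-153 + d) = 2*d/(-153 + d))
(D - 21321)*(M(-81) + 16304) = (165200 - 21321)*(2*(-81)/(-153 - 81) + 16304) = 143879*(2*(-81)/(-234) + 16304) = 143879*(2*(-81)*(-1/234) + 16304) = 143879*(9/13 + 16304) = 143879*(211961/13) = 30496736719/13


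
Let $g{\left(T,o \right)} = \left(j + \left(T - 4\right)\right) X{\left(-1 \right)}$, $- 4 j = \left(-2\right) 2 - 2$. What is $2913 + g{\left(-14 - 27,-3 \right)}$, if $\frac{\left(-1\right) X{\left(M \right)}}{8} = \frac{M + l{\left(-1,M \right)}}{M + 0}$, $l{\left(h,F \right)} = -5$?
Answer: $5001$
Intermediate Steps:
$X{\left(M \right)} = - \frac{8 \left(-5 + M\right)}{M}$ ($X{\left(M \right)} = - 8 \frac{M - 5}{M + 0} = - 8 \frac{-5 + M}{M} = - \frac{8 \left(-5 + M\right)}{M}$)
$j = \frac{3}{2}$ ($j = - \frac{\left(-2\right) 2 - 2}{4} = - \frac{-4 - 2}{4} = \left(- \frac{1}{4}\right) \left(-6\right) = \frac{3}{2} \approx 1.5$)
$g{\left(T,o \right)} = 120 - 48 T$ ($g{\left(T,o \right)} = \left(\frac{3}{2} + \left(T - 4\right)\right) \left(-8 + \frac{40}{-1}\right) = \left(\frac{3}{2} + \left(T - 4\right)\right) \left(-8 + 40 \left(-1\right)\right) = \left(\frac{3}{2} + \left(-4 + T\right)\right) \left(-8 - 40\right) = \left(- \frac{5}{2} + T\right) \left(-48\right) = 120 - 48 T$)
$2913 + g{\left(-14 - 27,-3 \right)} = 2913 - \left(-120 + 48 \left(-14 - 27\right)\right) = 2913 + \left(120 - -1968\right) = 2913 + \left(120 + 1968\right) = 2913 + 2088 = 5001$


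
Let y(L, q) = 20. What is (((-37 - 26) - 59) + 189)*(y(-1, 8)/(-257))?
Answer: -1340/257 ≈ -5.2140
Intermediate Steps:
(((-37 - 26) - 59) + 189)*(y(-1, 8)/(-257)) = (((-37 - 26) - 59) + 189)*(20/(-257)) = ((-63 - 59) + 189)*(20*(-1/257)) = (-122 + 189)*(-20/257) = 67*(-20/257) = -1340/257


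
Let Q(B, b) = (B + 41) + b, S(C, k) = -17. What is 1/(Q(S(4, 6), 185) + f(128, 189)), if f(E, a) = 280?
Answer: 1/489 ≈ 0.0020450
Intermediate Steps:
Q(B, b) = 41 + B + b (Q(B, b) = (41 + B) + b = 41 + B + b)
1/(Q(S(4, 6), 185) + f(128, 189)) = 1/((41 - 17 + 185) + 280) = 1/(209 + 280) = 1/489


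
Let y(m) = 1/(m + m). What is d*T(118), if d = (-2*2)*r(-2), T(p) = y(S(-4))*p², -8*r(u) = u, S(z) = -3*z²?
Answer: 3481/24 ≈ 145.04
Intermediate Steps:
r(u) = -u/8
y(m) = 1/(2*m)
T(p) = -p²/96 (T(p) = (1/(2*((-3*(-4)²))))*p² = (1/(2*((-3*16))))*p² = ((½)/(-48))*p² = ((½)*(-1/48))*p² = -p²/96)
d = -1 (d = (-2*2)*(-⅛*(-2)) = -4*¼ = -1)
d*T(118) = -(-1)*118²/96 = -(-1)*13924/96 = -1*(-3481/24) = 3481/24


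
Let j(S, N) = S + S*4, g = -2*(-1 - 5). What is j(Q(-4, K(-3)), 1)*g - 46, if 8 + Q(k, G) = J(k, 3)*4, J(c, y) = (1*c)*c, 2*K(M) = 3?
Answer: 3314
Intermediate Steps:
K(M) = 3/2 (K(M) = (½)*3 = 3/2)
J(c, y) = c² (J(c, y) = c*c = c²)
g = 12 (g = -2*(-6) = 12)
Q(k, G) = -8 + 4*k² (Q(k, G) = -8 + k²*4 = -8 + 4*k²)
j(S, N) = 5*S (j(S, N) = S + 4*S = 5*S)
j(Q(-4, K(-3)), 1)*g - 46 = (5*(-8 + 4*(-4)²))*12 - 46 = (5*(-8 + 4*16))*12 - 46 = (5*(-8 + 64))*12 - 46 = (5*56)*12 - 46 = 280*12 - 46 = 3360 - 46 = 3314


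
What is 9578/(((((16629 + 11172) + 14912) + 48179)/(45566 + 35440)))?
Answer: 193968867/22723 ≈ 8536.2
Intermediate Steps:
9578/(((((16629 + 11172) + 14912) + 48179)/(45566 + 35440))) = 9578/((((27801 + 14912) + 48179)/81006)) = 9578/(((42713 + 48179)*(1/81006))) = 9578/((90892*(1/81006))) = 9578/(45446/40503) = 9578*(40503/45446) = 193968867/22723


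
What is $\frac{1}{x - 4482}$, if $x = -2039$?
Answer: $- \frac{1}{6521} \approx -0.00015335$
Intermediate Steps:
$\frac{1}{x - 4482} = \frac{1}{-2039 - 4482} = \frac{1}{-6521} = - \frac{1}{6521}$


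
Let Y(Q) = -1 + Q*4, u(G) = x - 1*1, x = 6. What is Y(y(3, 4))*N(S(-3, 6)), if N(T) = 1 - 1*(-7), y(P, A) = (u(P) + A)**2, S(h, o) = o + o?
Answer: 2584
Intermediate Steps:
u(G) = 5 (u(G) = 6 - 1*1 = 6 - 1 = 5)
S(h, o) = 2*o
y(P, A) = (5 + A)**2
N(T) = 8 (N(T) = 1 + 7 = 8)
Y(Q) = -1 + 4*Q
Y(y(3, 4))*N(S(-3, 6)) = (-1 + 4*(5 + 4)**2)*8 = (-1 + 4*9**2)*8 = (-1 + 4*81)*8 = (-1 + 324)*8 = 323*8 = 2584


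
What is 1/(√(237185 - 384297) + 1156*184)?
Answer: 26588/5655392341 - I*√36778/22621569364 ≈ 4.7014e-6 - 8.4776e-9*I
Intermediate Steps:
1/(√(237185 - 384297) + 1156*184) = 1/(√(-147112) + 212704) = 1/(2*I*√36778 + 212704) = 1/(212704 + 2*I*√36778)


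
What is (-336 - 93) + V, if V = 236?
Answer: -193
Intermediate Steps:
(-336 - 93) + V = (-336 - 93) + 236 = -429 + 236 = -193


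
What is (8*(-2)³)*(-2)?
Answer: 128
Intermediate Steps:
(8*(-2)³)*(-2) = (8*(-8))*(-2) = -64*(-2) = 128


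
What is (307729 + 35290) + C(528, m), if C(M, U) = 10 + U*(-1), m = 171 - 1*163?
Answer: 343021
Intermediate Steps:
m = 8 (m = 171 - 163 = 8)
C(M, U) = 10 - U
(307729 + 35290) + C(528, m) = (307729 + 35290) + (10 - 1*8) = 343019 + (10 - 8) = 343019 + 2 = 343021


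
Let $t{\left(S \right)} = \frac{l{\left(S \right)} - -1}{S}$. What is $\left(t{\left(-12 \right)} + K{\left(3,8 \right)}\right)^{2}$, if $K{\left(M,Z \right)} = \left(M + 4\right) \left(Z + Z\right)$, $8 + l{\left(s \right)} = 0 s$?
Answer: $\frac{1825201}{144} \approx 12675.0$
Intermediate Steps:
$l{\left(s \right)} = -8$ ($l{\left(s \right)} = -8 + 0 s = -8 + 0 = -8$)
$K{\left(M,Z \right)} = 2 Z \left(4 + M\right)$ ($K{\left(M,Z \right)} = \left(4 + M\right) 2 Z = 2 Z \left(4 + M\right)$)
$t{\left(S \right)} = - \frac{7}{S}$ ($t{\left(S \right)} = \frac{-8 - -1}{S} = \frac{-8 + 1}{S} = - \frac{7}{S}$)
$\left(t{\left(-12 \right)} + K{\left(3,8 \right)}\right)^{2} = \left(- \frac{7}{-12} + 2 \cdot 8 \left(4 + 3\right)\right)^{2} = \left(\left(-7\right) \left(- \frac{1}{12}\right) + 2 \cdot 8 \cdot 7\right)^{2} = \left(\frac{7}{12} + 112\right)^{2} = \left(\frac{1351}{12}\right)^{2} = \frac{1825201}{144}$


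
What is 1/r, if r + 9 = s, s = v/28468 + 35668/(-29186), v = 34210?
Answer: -18883342/170335159 ≈ -0.11086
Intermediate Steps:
s = -385081/18883342 (s = 34210/28468 + 35668/(-29186) = 34210*(1/28468) + 35668*(-1/29186) = 1555/1294 - 17834/14593 = -385081/18883342 ≈ -0.020393)
r = -170335159/18883342 (r = -9 - 385081/18883342 = -170335159/18883342 ≈ -9.0204)
1/r = 1/(-170335159/18883342) = -18883342/170335159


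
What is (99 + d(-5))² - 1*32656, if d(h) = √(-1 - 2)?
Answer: -22858 + 198*I*√3 ≈ -22858.0 + 342.95*I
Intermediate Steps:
d(h) = I*√3 (d(h) = √(-3) = I*√3)
(99 + d(-5))² - 1*32656 = (99 + I*√3)² - 1*32656 = (99 + I*√3)² - 32656 = -32656 + (99 + I*√3)²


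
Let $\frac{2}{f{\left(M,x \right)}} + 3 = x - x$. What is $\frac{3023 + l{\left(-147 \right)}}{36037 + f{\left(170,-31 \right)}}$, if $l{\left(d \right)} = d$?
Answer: $\frac{8628}{108109} \approx 0.079808$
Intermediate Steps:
$f{\left(M,x \right)} = - \frac{2}{3}$ ($f{\left(M,x \right)} = \frac{2}{-3 + \left(x - x\right)} = \frac{2}{-3 + 0} = \frac{2}{-3} = 2 \left(- \frac{1}{3}\right) = - \frac{2}{3}$)
$\frac{3023 + l{\left(-147 \right)}}{36037 + f{\left(170,-31 \right)}} = \frac{3023 - 147}{36037 - \frac{2}{3}} = \frac{2876}{\frac{108109}{3}} = 2876 \cdot \frac{3}{108109} = \frac{8628}{108109}$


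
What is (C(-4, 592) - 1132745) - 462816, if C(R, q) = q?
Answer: -1594969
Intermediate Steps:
(C(-4, 592) - 1132745) - 462816 = (592 - 1132745) - 462816 = -1132153 - 462816 = -1594969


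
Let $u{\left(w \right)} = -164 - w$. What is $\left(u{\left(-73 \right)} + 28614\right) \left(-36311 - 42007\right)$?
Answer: $-2233864314$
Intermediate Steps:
$\left(u{\left(-73 \right)} + 28614\right) \left(-36311 - 42007\right) = \left(\left(-164 - -73\right) + 28614\right) \left(-36311 - 42007\right) = \left(\left(-164 + 73\right) + 28614\right) \left(-78318\right) = \left(-91 + 28614\right) \left(-78318\right) = 28523 \left(-78318\right) = -2233864314$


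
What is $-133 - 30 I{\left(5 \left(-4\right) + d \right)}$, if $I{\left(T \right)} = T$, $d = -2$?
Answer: $527$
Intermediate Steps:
$-133 - 30 I{\left(5 \left(-4\right) + d \right)} = -133 - 30 \left(5 \left(-4\right) - 2\right) = -133 - 30 \left(-20 - 2\right) = -133 - -660 = -133 + 660 = 527$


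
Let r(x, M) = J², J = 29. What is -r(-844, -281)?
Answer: -841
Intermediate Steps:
r(x, M) = 841 (r(x, M) = 29² = 841)
-r(-844, -281) = -1*841 = -841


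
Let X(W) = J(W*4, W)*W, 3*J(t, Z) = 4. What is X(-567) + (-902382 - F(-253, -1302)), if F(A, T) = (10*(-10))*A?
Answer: -928438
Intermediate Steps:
J(t, Z) = 4/3 (J(t, Z) = (1/3)*4 = 4/3)
F(A, T) = -100*A
X(W) = 4*W/3
X(-567) + (-902382 - F(-253, -1302)) = (4/3)*(-567) + (-902382 - (-100)*(-253)) = -756 + (-902382 - 1*25300) = -756 + (-902382 - 25300) = -756 - 927682 = -928438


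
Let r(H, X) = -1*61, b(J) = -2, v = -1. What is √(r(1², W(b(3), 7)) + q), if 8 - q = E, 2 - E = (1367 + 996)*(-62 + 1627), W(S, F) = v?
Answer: 2*√924510 ≈ 1923.0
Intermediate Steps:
W(S, F) = -1
E = -3698093 (E = 2 - (1367 + 996)*(-62 + 1627) = 2 - 2363*1565 = 2 - 1*3698095 = 2 - 3698095 = -3698093)
r(H, X) = -61
q = 3698101 (q = 8 - 1*(-3698093) = 8 + 3698093 = 3698101)
√(r(1², W(b(3), 7)) + q) = √(-61 + 3698101) = √3698040 = 2*√924510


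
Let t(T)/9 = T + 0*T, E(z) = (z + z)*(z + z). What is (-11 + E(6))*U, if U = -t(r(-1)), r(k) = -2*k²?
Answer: 2394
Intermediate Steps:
E(z) = 4*z² (E(z) = (2*z)*(2*z) = 4*z²)
t(T) = 9*T (t(T) = 9*(T + 0*T) = 9*(T + 0) = 9*T)
U = 18 (U = -9*(-2*(-1)²) = -9*(-2*1) = -9*(-2) = -1*(-18) = 18)
(-11 + E(6))*U = (-11 + 4*6²)*18 = (-11 + 4*36)*18 = (-11 + 144)*18 = 133*18 = 2394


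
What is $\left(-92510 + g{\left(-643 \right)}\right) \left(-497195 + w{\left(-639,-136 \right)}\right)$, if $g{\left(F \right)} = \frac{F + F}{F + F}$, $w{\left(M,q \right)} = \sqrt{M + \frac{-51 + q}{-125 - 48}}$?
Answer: $45995012255 - \frac{185018 i \sqrt{4773070}}{173} \approx 4.5995 \cdot 10^{10} - 2.3365 \cdot 10^{6} i$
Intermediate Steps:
$w{\left(M,q \right)} = \sqrt{\frac{51}{173} + M - \frac{q}{173}}$ ($w{\left(M,q \right)} = \sqrt{M + \frac{-51 + q}{-173}} = \sqrt{M + \left(-51 + q\right) \left(- \frac{1}{173}\right)} = \sqrt{M - \left(- \frac{51}{173} + \frac{q}{173}\right)} = \sqrt{\frac{51}{173} + M - \frac{q}{173}}$)
$g{\left(F \right)} = 1$ ($g{\left(F \right)} = \frac{2 F}{2 F} = 2 F \frac{1}{2 F} = 1$)
$\left(-92510 + g{\left(-643 \right)}\right) \left(-497195 + w{\left(-639,-136 \right)}\right) = \left(-92510 + 1\right) \left(-497195 + \frac{\sqrt{8823 - -23528 + 29929 \left(-639\right)}}{173}\right) = - 92509 \left(-497195 + \frac{\sqrt{8823 + 23528 - 19124631}}{173}\right) = - 92509 \left(-497195 + \frac{\sqrt{-19092280}}{173}\right) = - 92509 \left(-497195 + \frac{2 i \sqrt{4773070}}{173}\right) = 45995012255 - \frac{185018 i \sqrt{4773070}}{173}$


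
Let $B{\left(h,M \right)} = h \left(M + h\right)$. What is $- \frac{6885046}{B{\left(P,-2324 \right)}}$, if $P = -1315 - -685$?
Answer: $- \frac{491789}{132930} \approx -3.6996$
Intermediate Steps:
$P = -630$ ($P = -1315 + 685 = -630$)
$- \frac{6885046}{B{\left(P,-2324 \right)}} = - \frac{6885046}{\left(-630\right) \left(-2324 - 630\right)} = - \frac{6885046}{\left(-630\right) \left(-2954\right)} = - \frac{6885046}{1861020} = \left(-6885046\right) \frac{1}{1861020} = - \frac{491789}{132930}$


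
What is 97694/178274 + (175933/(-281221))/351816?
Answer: 4832811116081771/8819040725389032 ≈ 0.54800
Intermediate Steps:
97694/178274 + (175933/(-281221))/351816 = 97694*(1/178274) + (175933*(-1/281221))*(1/351816) = 48847/89137 - 175933/281221*1/351816 = 48847/89137 - 175933/98938047336 = 4832811116081771/8819040725389032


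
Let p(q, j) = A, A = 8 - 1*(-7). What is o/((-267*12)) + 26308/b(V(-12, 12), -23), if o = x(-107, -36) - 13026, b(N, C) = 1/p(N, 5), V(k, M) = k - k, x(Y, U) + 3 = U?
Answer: 421458515/1068 ≈ 3.9462e+5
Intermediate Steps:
x(Y, U) = -3 + U
V(k, M) = 0
A = 15 (A = 8 + 7 = 15)
p(q, j) = 15
b(N, C) = 1/15
o = -13065 (o = (-3 - 36) - 13026 = -39 - 13026 = -13065)
o/((-267*12)) + 26308/b(V(-12, 12), -23) = -13065/((-267*12)) + 26308/(1/15) = -13065/(-3204) + 26308*15 = -13065*(-1/3204) + 394620 = 4355/1068 + 394620 = 421458515/1068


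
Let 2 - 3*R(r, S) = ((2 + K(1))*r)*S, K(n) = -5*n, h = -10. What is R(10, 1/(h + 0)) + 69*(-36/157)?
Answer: -7609/471 ≈ -16.155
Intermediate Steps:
R(r, S) = ⅔ + S*r (R(r, S) = ⅔ - (2 - 5*1)*r*S/3 = ⅔ - (2 - 5)*r*S/3 = ⅔ - (-3*r)*S/3 = ⅔ - (-1)*S*r = ⅔ + S*r)
R(10, 1/(h + 0)) + 69*(-36/157) = (⅔ + 10/(-10 + 0)) + 69*(-36/157) = (⅔ + 10/(-10)) + 69*(-36*1/157) = (⅔ - ⅒*10) + 69*(-36/157) = (⅔ - 1) - 2484/157 = -⅓ - 2484/157 = -7609/471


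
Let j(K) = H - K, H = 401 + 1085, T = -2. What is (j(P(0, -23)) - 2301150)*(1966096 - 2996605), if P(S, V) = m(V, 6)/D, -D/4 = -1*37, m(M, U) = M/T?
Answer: 701468060598603/296 ≈ 2.3698e+12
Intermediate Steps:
m(M, U) = -M/2 (m(M, U) = M/(-2) = M*(-1/2) = -M/2)
H = 1486
D = 148 (D = -(-4)*37 = -4*(-37) = 148)
P(S, V) = -V/296 (P(S, V) = -V/2/148 = -V/2*(1/148) = -V/296)
j(K) = 1486 - K
(j(P(0, -23)) - 2301150)*(1966096 - 2996605) = ((1486 - (-1)*(-23)/296) - 2301150)*(1966096 - 2996605) = ((1486 - 1*23/296) - 2301150)*(-1030509) = ((1486 - 23/296) - 2301150)*(-1030509) = (439833/296 - 2301150)*(-1030509) = -680700567/296*(-1030509) = 701468060598603/296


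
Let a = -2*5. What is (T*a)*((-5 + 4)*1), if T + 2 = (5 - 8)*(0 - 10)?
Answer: 280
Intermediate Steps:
T = 28 (T = -2 + (5 - 8)*(0 - 10) = -2 - 3*(-10) = -2 + 30 = 28)
a = -10
(T*a)*((-5 + 4)*1) = (28*(-10))*((-5 + 4)*1) = -(-280) = -280*(-1) = 280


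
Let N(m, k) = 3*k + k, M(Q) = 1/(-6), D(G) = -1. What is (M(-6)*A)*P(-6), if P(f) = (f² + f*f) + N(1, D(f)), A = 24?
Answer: -272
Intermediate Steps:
M(Q) = -⅙
N(m, k) = 4*k
P(f) = -4 + 2*f² (P(f) = (f² + f*f) + 4*(-1) = (f² + f²) - 4 = 2*f² - 4 = -4 + 2*f²)
(M(-6)*A)*P(-6) = (-⅙*24)*(-4 + 2*(-6)²) = -4*(-4 + 2*36) = -4*(-4 + 72) = -4*68 = -272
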